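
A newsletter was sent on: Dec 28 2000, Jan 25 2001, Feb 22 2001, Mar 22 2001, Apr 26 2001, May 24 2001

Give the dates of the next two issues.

Jun 28 2001, Jul 26 2001

These are Thursdays at 28- or 35-day spacing (28, 28, 28, 35, 28).
The pattern: 4th Thursday of the month.
June 2001 — 4th Thursday is Jun 28 2001.
4th Thursday of July 2001: Jul 26 2001.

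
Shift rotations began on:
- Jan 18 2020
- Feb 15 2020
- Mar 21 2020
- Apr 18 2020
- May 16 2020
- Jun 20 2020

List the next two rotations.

Jul 18 2020, Aug 15 2020

Gaps: 28, 35, 28, 28, 35 days — a mix of 28 and 35. Every date is a Saturday.
Each is the 3rd Saturday of its month.
July 2020 — 3rd Saturday is Jul 18 2020.
August 2020 — 3rd Saturday is Aug 15 2020.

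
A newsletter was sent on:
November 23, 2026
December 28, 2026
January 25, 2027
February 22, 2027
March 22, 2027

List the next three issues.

These are Mondays at 28- or 35-day spacing (35, 28, 28, 28).
The pattern: 4th Monday of the month.
April 2027 — 4th Monday is April 26, 2027.
4th Monday of May 2027: May 24, 2027.
4th Monday of June 2027: June 28, 2027.

April 26, 2027; May 24, 2027; June 28, 2027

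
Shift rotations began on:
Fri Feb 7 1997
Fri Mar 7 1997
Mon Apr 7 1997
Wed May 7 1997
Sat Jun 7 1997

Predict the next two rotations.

The day-of-month is always 7 (28, 31, 30, 31 days between events).
So this recurs on the 7th of each month.
Next: July 1997 → Mon Jul 7 1997.
August 1997: Thu Aug 7 1997.

Mon Jul 7 1997, Thu Aug 7 1997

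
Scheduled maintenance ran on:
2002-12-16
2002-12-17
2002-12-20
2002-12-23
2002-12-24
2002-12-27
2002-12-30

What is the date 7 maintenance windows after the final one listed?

Gaps: 1, 3, 3, 1, 3, 3 days — not constant, but cyclic with period 3.
The events fall on every Monday, Tuesday and Friday.
The following Tuesday is 2002-12-31.
Next Friday: 2003-01-03.
Next Monday: 2003-01-06.
The following Tuesday is 2003-01-07.
The following Friday is 2003-01-10.
The following Monday is 2003-01-13.
Next Tuesday: 2003-01-14.

2003-01-14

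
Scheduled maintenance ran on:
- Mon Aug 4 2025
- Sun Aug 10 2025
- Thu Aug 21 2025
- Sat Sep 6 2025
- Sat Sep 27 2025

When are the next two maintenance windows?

Intervals are 6, 11, 16, 21 days — an arithmetic progression with common difference 5.
Next gap: 26 days. Sat Sep 27 2025 + 26 days = Thu Oct 23 2025.
Next gap: 31 days. Thu Oct 23 2025 + 31 days = Sun Nov 23 2025.

Thu Oct 23 2025, Sun Nov 23 2025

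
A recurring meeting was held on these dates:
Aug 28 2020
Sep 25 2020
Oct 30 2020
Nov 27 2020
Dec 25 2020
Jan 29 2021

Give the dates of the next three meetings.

Feb 26 2021, Mar 26 2021, Apr 30 2021

Every date is a Friday; gaps 28, 35, 28, 28, 35 days.
Each is the last Friday of its month (at least one falls on the 29th or later, ruling out '4th Friday').
February 2021 ends with Friday Feb 26 2021.
March 2021 ends with Friday Mar 26 2021.
Last Friday of April 2021: Apr 30 2021.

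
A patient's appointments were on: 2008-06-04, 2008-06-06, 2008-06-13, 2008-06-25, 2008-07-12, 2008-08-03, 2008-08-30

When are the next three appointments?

Intervals are 2, 7, 12, 17, 22, 27 days — an arithmetic progression with common difference 5.
Next gap: 32 days. 2008-08-30 + 32 days = 2008-10-01.
Next gap: 37 days. 2008-10-01 + 37 days = 2008-11-07.
Next gap: 42 days. 2008-11-07 + 42 days = 2008-12-19.

2008-10-01, 2008-11-07, 2008-12-19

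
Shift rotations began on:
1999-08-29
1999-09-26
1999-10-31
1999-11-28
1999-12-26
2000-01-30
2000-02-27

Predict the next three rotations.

These are Sundays with 28, 35, 28, 28, 35, 28-day gaps.
Each is the final Sunday of its month — 1999-08-29 is past the 28th, so '4th Sunday' doesn't fit.
March 2000 ends with Sunday 2000-03-26.
Last Sunday of April 2000: 2000-04-30.
Last Sunday of May 2000: 2000-05-28.

2000-03-26, 2000-04-30, 2000-05-28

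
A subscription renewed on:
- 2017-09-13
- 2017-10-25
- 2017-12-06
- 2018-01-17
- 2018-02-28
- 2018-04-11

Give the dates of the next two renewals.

2018-05-23, 2018-07-04

Gaps between consecutive events: 42, 42, 42, 42, 42 days — a constant 42-day interval.
2018-04-11 + 42 days = 2018-05-23.
2018-05-23 + 42 days = 2018-07-04.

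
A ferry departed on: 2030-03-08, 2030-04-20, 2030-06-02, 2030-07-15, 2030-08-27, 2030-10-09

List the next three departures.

Gaps between consecutive events: 43, 43, 43, 43, 43 days — a constant 43-day interval.
2030-10-09 + 43 days = 2030-11-21.
2030-11-21 + 43 days = 2031-01-03.
2031-01-03 + 43 days = 2031-02-15.

2030-11-21, 2031-01-03, 2031-02-15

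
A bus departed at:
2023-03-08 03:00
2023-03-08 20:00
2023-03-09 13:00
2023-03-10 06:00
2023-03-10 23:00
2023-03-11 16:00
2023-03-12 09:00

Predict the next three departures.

Spacing: 17, 17, 17, 17, 17, 17 h — constant 17 h.
2023-03-12 09:00 + 17 h = 2023-03-13 02:00.
2023-03-13 02:00 + 17 h = 2023-03-13 19:00.
2023-03-13 19:00 + 17 h = 2023-03-14 12:00.

2023-03-13 02:00, 2023-03-13 19:00, 2023-03-14 12:00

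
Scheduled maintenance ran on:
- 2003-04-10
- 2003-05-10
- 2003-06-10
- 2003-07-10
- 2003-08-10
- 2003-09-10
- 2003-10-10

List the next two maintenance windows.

The day-of-month is always 10 (30, 31, 30, 31, 31, 30 days between events).
So this recurs on the 10th of each month.
Next: November 2003 → 2003-11-10.
December 2003: 2003-12-10.

2003-11-10, 2003-12-10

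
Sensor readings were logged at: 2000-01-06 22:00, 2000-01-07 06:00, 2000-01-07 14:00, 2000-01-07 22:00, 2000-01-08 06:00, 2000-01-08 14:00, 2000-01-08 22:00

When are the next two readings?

Gaps: 8, 8, 8, 8, 8, 8 hours — each event is 8 hours after the previous one.
2000-01-08 22:00 + 8 h = 2000-01-09 06:00.
2000-01-09 06:00 + 8 h = 2000-01-09 14:00.

2000-01-09 06:00, 2000-01-09 14:00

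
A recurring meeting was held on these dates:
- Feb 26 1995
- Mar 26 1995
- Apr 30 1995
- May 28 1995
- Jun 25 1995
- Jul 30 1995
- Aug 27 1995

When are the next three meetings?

These are Sundays with 28, 35, 28, 28, 35, 28-day gaps.
Each is the final Sunday of its month — Apr 30 1995 is past the 28th, so '4th Sunday' doesn't fit.
September 1995 ends with Sunday Sep 24 1995.
October 1995 ends with Sunday Oct 29 1995.
November 1995 ends with Sunday Nov 26 1995.

Sep 24 1995, Oct 29 1995, Nov 26 1995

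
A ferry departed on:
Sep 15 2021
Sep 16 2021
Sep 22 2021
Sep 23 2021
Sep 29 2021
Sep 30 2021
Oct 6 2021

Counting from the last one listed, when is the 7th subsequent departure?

Oct 28 2021

The gap pattern 1, 6, 1, 6, 1, 6 repeats every 2 events.
These are the Wednesdays and Thursdays of each week.
Next Thursday: Oct 7 2021.
The following Wednesday is Oct 13 2021.
Next Thursday: Oct 14 2021.
The following Wednesday is Oct 20 2021.
The following Thursday is Oct 21 2021.
The following Wednesday is Oct 27 2021.
Next Thursday: Oct 28 2021.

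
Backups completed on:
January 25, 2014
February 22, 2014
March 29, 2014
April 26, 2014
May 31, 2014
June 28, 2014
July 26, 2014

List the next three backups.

These are Saturdays with 28, 35, 28, 35, 28, 28-day gaps.
Each is the final Saturday of its month — March 29, 2014 is past the 28th, so '4th Saturday' doesn't fit.
Last Saturday of August 2014: August 30, 2014.
Last Saturday of September 2014: September 27, 2014.
October 2014 ends with Saturday October 25, 2014.

August 30, 2014; September 27, 2014; October 25, 2014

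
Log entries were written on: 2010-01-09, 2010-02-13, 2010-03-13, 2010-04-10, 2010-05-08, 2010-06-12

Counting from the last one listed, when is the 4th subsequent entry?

All dates are Saturdays, 35, 28, 28, 28, 35 days apart.
Specifically, the 2nd Saturday of each month.
2nd Saturday of July 2010: 2010-07-10.
August 2010 — 2nd Saturday is 2010-08-14.
September 2010 — 2nd Saturday is 2010-09-11.
2nd Saturday of October 2010: 2010-10-09.

2010-10-09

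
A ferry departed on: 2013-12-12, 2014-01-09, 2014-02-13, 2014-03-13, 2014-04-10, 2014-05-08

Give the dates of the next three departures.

2014-06-12, 2014-07-10, 2014-08-14

These are Thursdays at 28- or 35-day spacing (28, 35, 28, 28, 28).
The pattern: 2nd Thursday of the month.
2nd Thursday of June 2014: 2014-06-12.
July 2014 — 2nd Thursday is 2014-07-10.
August 2014 — 2nd Thursday is 2014-08-14.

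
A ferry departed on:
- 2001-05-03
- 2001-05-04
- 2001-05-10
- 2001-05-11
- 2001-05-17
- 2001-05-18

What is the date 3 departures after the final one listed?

2001-05-31

The gap pattern 1, 6, 1, 6, 1 repeats every 2 events.
These are the Thursdays and Fridays of each week.
The following Thursday is 2001-05-24.
The following Friday is 2001-05-25.
Next Thursday: 2001-05-31.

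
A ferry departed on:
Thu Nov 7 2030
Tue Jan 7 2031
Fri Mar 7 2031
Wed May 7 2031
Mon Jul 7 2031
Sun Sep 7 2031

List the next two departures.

Gaps: 61, 59, 61, 61, 62 days — not constant. Every event is on the 7th of the month.
Pattern: the 7th of every 2 months.
Next: November 2031 → Fri Nov 7 2031.
January 2032: Wed Jan 7 2032.

Fri Nov 7 2031, Wed Jan 7 2032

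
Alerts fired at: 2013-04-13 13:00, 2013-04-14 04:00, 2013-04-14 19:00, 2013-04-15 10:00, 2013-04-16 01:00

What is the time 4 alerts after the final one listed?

Spacing: 15, 15, 15, 15 h — constant 15 h.
2013-04-16 01:00 + 15 h = 2013-04-16 16:00.
2013-04-16 16:00 + 15 h = 2013-04-17 07:00.
2013-04-17 07:00 + 15 h = 2013-04-17 22:00.
2013-04-17 22:00 + 15 h = 2013-04-18 13:00.

2013-04-18 13:00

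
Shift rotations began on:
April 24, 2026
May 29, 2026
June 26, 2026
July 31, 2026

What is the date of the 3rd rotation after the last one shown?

October 30, 2026

These are Fridays with 35, 28, 35-day gaps.
Each is the final Friday of its month — May 29, 2026 is past the 28th, so '4th Friday' doesn't fit.
Last Friday of August 2026: August 28, 2026.
September 2026 ends with Friday September 25, 2026.
Last Friday of October 2026: October 30, 2026.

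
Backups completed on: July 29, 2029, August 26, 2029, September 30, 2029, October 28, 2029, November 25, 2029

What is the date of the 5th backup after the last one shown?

April 28, 2030

Every date is a Sunday; gaps 28, 35, 28, 28 days.
Each is the last Sunday of its month (at least one falls on the 29th or later, ruling out '4th Sunday').
December 2029 ends with Sunday December 30, 2029.
Last Sunday of January 2030: January 27, 2030.
February 2030 ends with Sunday February 24, 2030.
March 2030 ends with Sunday March 31, 2030.
Last Sunday of April 2030: April 28, 2030.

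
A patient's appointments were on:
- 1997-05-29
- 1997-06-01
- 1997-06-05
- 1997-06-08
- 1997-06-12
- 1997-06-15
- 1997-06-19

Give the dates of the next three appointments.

1997-06-22, 1997-06-26, 1997-06-29

Every event lands on a Thursday or Sunday (gaps cycle 3, 4, 3, 4, 3, 4).
So the schedule is: every Thursday and Sunday.
The following Sunday is 1997-06-22.
Next Thursday: 1997-06-26.
The following Sunday is 1997-06-29.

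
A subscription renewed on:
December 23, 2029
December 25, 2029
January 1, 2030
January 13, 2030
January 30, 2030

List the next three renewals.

Intervals are 2, 7, 12, 17 days — an arithmetic progression with common difference 5.
Next gap: 22 days. January 30, 2030 + 22 days = February 21, 2030.
Next gap: 27 days. February 21, 2030 + 27 days = March 20, 2030.
Next gap: 32 days. March 20, 2030 + 32 days = April 21, 2030.

February 21, 2030; March 20, 2030; April 21, 2030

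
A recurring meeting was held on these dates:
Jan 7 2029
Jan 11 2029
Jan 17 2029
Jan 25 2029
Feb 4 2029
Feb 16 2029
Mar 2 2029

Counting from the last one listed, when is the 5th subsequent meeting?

Jun 10 2029

The spacing grows by 2 each time: 4, 6, 8, 10, 12, 14 days.
Next gap: 16 days. Mar 2 2029 + 16 days = Mar 18 2029.
Next gap: 18 days. Mar 18 2029 + 18 days = Apr 5 2029.
Next gap: 20 days. Apr 5 2029 + 20 days = Apr 25 2029.
Next gap: 22 days. Apr 25 2029 + 22 days = May 17 2029.
Next gap: 24 days. May 17 2029 + 24 days = Jun 10 2029.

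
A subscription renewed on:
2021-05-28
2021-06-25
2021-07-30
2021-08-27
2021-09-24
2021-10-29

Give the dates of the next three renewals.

All Fridays; the gaps (28, 35, 28, 28, 35) vary with month length.
This is the last Friday of each month.
Last Friday of November 2021: 2021-11-26.
Last Friday of December 2021: 2021-12-31.
January 2022 ends with Friday 2022-01-28.

2021-11-26, 2021-12-31, 2022-01-28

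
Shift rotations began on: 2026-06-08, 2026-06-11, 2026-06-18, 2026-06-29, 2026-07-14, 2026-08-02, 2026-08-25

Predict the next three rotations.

Intervals are 3, 7, 11, 15, 19, 23 days — an arithmetic progression with common difference 4.
Next gap: 27 days. 2026-08-25 + 27 days = 2026-09-21.
Next gap: 31 days. 2026-09-21 + 31 days = 2026-10-22.
Next gap: 35 days. 2026-10-22 + 35 days = 2026-11-26.

2026-09-21, 2026-10-22, 2026-11-26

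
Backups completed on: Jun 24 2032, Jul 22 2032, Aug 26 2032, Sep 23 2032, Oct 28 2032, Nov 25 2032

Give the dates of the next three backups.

Dec 23 2032, Jan 27 2033, Feb 24 2033

These are Thursdays at 28- or 35-day spacing (28, 35, 28, 35, 28).
The pattern: 4th Thursday of the month.
December 2032 — 4th Thursday is Dec 23 2032.
4th Thursday of January 2033: Jan 27 2033.
4th Thursday of February 2033: Feb 24 2033.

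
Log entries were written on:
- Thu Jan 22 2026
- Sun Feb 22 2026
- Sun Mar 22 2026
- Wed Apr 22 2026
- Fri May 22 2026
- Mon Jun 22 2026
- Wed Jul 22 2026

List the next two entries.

Each date is the 22nd; the gaps (31, 28, 31, 30, 31, 30) track the month lengths.
The rule is the 22nd of each month.
August 2026: Sat Aug 22 2026.
Next: September 2026 → Tue Sep 22 2026.

Sat Aug 22 2026, Tue Sep 22 2026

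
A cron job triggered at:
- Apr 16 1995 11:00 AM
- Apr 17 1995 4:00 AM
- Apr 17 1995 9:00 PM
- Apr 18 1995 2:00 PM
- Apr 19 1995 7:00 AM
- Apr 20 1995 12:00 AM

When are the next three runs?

Apr 20 1995 5:00 PM, Apr 21 1995 10:00 AM, Apr 22 1995 3:00 AM

Gaps: 17, 17, 17, 17, 17 hours — each event is 17 hours after the previous one.
Apr 20 1995 12:00 AM + 17 h = Apr 20 1995 5:00 PM.
Apr 20 1995 5:00 PM + 17 h = Apr 21 1995 10:00 AM.
Apr 21 1995 10:00 AM + 17 h = Apr 22 1995 3:00 AM.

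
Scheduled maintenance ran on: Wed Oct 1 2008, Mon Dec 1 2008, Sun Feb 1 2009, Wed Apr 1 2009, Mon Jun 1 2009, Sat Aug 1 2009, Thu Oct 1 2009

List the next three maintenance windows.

Each date is the 1st; the gaps (61, 62, 59, 61, 61, 61) track the month lengths.
The rule is the 1st of every 2 months.
December 2009: Tue Dec 1 2009.
February 2010: Mon Feb 1 2010.
Next: April 2010 → Thu Apr 1 2010.

Tue Dec 1 2009, Mon Feb 1 2010, Thu Apr 1 2010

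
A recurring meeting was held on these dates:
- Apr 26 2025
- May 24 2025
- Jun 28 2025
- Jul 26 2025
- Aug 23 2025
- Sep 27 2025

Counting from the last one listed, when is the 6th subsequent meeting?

These are Saturdays at 28- or 35-day spacing (28, 35, 28, 28, 35).
The pattern: 4th Saturday of the month.
October 2025 — 4th Saturday is Oct 25 2025.
November 2025 — 4th Saturday is Nov 22 2025.
4th Saturday of December 2025: Dec 27 2025.
January 2026 — 4th Saturday is Jan 24 2026.
February 2026 — 4th Saturday is Feb 28 2026.
March 2026 — 4th Saturday is Mar 28 2026.

Mar 28 2026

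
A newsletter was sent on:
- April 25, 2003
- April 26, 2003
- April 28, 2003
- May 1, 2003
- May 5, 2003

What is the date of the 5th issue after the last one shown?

Gaps: 1, 2, 3, 4 days — each gap is 1 larger than the previous one.
Next gap: 5 days. May 5, 2003 + 5 days = May 10, 2003.
Next gap: 6 days. May 10, 2003 + 6 days = May 16, 2003.
Next gap: 7 days. May 16, 2003 + 7 days = May 23, 2003.
Next gap: 8 days. May 23, 2003 + 8 days = May 31, 2003.
Next gap: 9 days. May 31, 2003 + 9 days = June 9, 2003.

June 9, 2003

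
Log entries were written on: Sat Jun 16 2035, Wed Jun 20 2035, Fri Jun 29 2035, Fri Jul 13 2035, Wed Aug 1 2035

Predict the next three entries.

Sat Aug 25 2035, Sun Sep 23 2035, Sat Oct 27 2035

Intervals are 4, 9, 14, 19 days — an arithmetic progression with common difference 5.
Next gap: 24 days. Wed Aug 1 2035 + 24 days = Sat Aug 25 2035.
Next gap: 29 days. Sat Aug 25 2035 + 29 days = Sun Sep 23 2035.
Next gap: 34 days. Sun Sep 23 2035 + 34 days = Sat Oct 27 2035.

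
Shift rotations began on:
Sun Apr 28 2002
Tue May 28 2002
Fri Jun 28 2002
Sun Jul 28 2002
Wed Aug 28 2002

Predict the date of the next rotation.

The day-of-month is always 28 (30, 31, 30, 31 days between events).
So this recurs on the 28th of each month.
Next: September 2002 → Sat Sep 28 2002.

Sat Sep 28 2002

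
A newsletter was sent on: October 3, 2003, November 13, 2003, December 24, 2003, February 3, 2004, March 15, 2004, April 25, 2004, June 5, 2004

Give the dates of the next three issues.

The spacing is 41, 41, 41, 41, 41, 41 days — always 41 days.
June 5, 2004 + 41 days = July 16, 2004.
July 16, 2004 + 41 days = August 26, 2004.
August 26, 2004 + 41 days = October 6, 2004.

July 16, 2004; August 26, 2004; October 6, 2004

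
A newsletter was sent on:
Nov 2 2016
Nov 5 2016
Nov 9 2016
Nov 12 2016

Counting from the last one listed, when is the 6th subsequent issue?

Every event lands on a Wednesday or Saturday (gaps cycle 3, 4, 3).
So the schedule is: every Wednesday and Saturday.
The following Wednesday is Nov 16 2016.
Next Saturday: Nov 19 2016.
Next Wednesday: Nov 23 2016.
Next Saturday: Nov 26 2016.
Next Wednesday: Nov 30 2016.
Next Saturday: Dec 3 2016.

Dec 3 2016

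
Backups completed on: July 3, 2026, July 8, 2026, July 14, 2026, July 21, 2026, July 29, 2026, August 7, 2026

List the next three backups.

August 17, 2026; August 28, 2026; September 9, 2026

Intervals are 5, 6, 7, 8, 9 days — an arithmetic progression with common difference 1.
Next gap: 10 days. August 7, 2026 + 10 days = August 17, 2026.
Next gap: 11 days. August 17, 2026 + 11 days = August 28, 2026.
Next gap: 12 days. August 28, 2026 + 12 days = September 9, 2026.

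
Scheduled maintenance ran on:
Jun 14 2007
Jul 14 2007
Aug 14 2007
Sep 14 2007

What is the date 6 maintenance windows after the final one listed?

Gaps: 30, 31, 31 days — not constant. Every event is on the 14th of the month.
Pattern: the 14th of each month.
Next: October 2007 → Oct 14 2007.
November 2007: Nov 14 2007.
December 2007: Dec 14 2007.
January 2008: Jan 14 2008.
February 2008: Feb 14 2008.
Next: March 2008 → Mar 14 2008.

Mar 14 2008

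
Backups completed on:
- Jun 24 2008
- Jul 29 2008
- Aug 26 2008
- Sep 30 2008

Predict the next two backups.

Oct 28 2008, Nov 25 2008

All Tuesdays; the gaps (35, 28, 35) vary with month length.
This is the last Tuesday of each month.
Last Tuesday of October 2008: Oct 28 2008.
Last Tuesday of November 2008: Nov 25 2008.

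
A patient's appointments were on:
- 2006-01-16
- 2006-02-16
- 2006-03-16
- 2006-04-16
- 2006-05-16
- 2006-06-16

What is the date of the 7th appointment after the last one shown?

2007-01-16

Each date is the 16th; the gaps (31, 28, 31, 30, 31) track the month lengths.
The rule is the 16th of each month.
July 2006: 2006-07-16.
August 2006: 2006-08-16.
Next: September 2006 → 2006-09-16.
October 2006: 2006-10-16.
November 2006: 2006-11-16.
Next: December 2006 → 2006-12-16.
January 2007: 2007-01-16.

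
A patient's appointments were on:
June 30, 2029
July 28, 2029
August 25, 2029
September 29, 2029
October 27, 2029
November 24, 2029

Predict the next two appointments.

December 29, 2029; January 26, 2030

Every date is a Saturday; gaps 28, 28, 35, 28, 28 days.
Each is the last Saturday of its month (at least one falls on the 29th or later, ruling out '4th Saturday').
December 2029 ends with Saturday December 29, 2029.
Last Saturday of January 2030: January 26, 2030.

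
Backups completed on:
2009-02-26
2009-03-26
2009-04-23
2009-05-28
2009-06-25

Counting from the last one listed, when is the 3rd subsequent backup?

2009-09-24

Gaps: 28, 28, 35, 28 days — a mix of 28 and 35. Every date is a Thursday.
Each is the 4th Thursday of its month.
4th Thursday of July 2009: 2009-07-23.
August 2009 — 4th Thursday is 2009-08-27.
September 2009 — 4th Thursday is 2009-09-24.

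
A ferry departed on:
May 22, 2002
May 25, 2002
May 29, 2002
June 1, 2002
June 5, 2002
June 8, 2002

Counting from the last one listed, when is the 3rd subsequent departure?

Every event lands on a Wednesday or Saturday (gaps cycle 3, 4, 3, 4, 3).
So the schedule is: every Wednesday and Saturday.
The following Wednesday is June 12, 2002.
Next Saturday: June 15, 2002.
The following Wednesday is June 19, 2002.

June 19, 2002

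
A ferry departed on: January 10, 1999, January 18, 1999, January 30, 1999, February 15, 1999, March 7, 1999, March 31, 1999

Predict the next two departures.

April 28, 1999; May 30, 1999

Gaps: 8, 12, 16, 20, 24 days — each gap is 4 larger than the previous one.
Next gap: 28 days. March 31, 1999 + 28 days = April 28, 1999.
Next gap: 32 days. April 28, 1999 + 32 days = May 30, 1999.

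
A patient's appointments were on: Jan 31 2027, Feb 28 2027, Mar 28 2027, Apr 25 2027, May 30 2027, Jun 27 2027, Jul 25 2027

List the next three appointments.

Every date is a Sunday; gaps 28, 28, 28, 35, 28, 28 days.
Each is the last Sunday of its month (at least one falls on the 29th or later, ruling out '4th Sunday').
Last Sunday of August 2027: Aug 29 2027.
Last Sunday of September 2027: Sep 26 2027.
October 2027 ends with Sunday Oct 31 2027.

Aug 29 2027, Sep 26 2027, Oct 31 2027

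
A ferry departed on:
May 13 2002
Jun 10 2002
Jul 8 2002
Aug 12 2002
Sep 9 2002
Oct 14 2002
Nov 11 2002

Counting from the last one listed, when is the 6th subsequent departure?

Gaps: 28, 28, 35, 28, 35, 28 days — a mix of 28 and 35. Every date is a Monday.
Each is the 2nd Monday of its month.
2nd Monday of December 2002: Dec 9 2002.
2nd Monday of January 2003: Jan 13 2003.
February 2003 — 2nd Monday is Feb 10 2003.
March 2003 — 2nd Monday is Mar 10 2003.
2nd Monday of April 2003: Apr 14 2003.
2nd Monday of May 2003: May 12 2003.

May 12 2003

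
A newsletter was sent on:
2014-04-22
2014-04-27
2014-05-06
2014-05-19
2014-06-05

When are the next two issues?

Gaps: 5, 9, 13, 17 days — each gap is 4 larger than the previous one.
Next gap: 21 days. 2014-06-05 + 21 days = 2014-06-26.
Next gap: 25 days. 2014-06-26 + 25 days = 2014-07-21.

2014-06-26, 2014-07-21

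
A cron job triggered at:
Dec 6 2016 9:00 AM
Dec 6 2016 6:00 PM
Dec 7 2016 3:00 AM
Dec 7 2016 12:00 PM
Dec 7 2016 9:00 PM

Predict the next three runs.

Dec 8 2016 6:00 AM, Dec 8 2016 3:00 PM, Dec 9 2016 12:00 AM

Gaps: 9, 9, 9, 9 hours — each event is 9 hours after the previous one.
Dec 7 2016 9:00 PM + 9 h = Dec 8 2016 6:00 AM.
Dec 8 2016 6:00 AM + 9 h = Dec 8 2016 3:00 PM.
Dec 8 2016 3:00 PM + 9 h = Dec 9 2016 12:00 AM.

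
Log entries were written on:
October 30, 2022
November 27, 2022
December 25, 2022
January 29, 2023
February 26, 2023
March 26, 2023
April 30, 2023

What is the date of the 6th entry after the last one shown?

Every date is a Sunday; gaps 28, 28, 35, 28, 28, 35 days.
Each is the last Sunday of its month (at least one falls on the 29th or later, ruling out '4th Sunday').
Last Sunday of May 2023: May 28, 2023.
Last Sunday of June 2023: June 25, 2023.
Last Sunday of July 2023: July 30, 2023.
August 2023 ends with Sunday August 27, 2023.
Last Sunday of September 2023: September 24, 2023.
Last Sunday of October 2023: October 29, 2023.

October 29, 2023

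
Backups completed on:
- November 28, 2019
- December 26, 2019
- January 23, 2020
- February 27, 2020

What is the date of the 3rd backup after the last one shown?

These are Thursdays at 28- or 35-day spacing (28, 28, 35).
The pattern: 4th Thursday of the month.
March 2020 — 4th Thursday is March 26, 2020.
April 2020 — 4th Thursday is April 23, 2020.
4th Thursday of May 2020: May 28, 2020.

May 28, 2020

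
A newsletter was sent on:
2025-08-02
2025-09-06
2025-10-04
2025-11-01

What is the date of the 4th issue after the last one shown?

2026-03-07

Gaps: 35, 28, 28 days — a mix of 28 and 35. Every date is a Saturday.
Each is the 1st Saturday of its month.
December 2025 — 1st Saturday is 2025-12-06.
January 2026 — 1st Saturday is 2026-01-03.
1st Saturday of February 2026: 2026-02-07.
March 2026 — 1st Saturday is 2026-03-07.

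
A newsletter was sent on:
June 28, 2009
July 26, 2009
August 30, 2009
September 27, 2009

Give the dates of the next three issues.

October 25, 2009; November 29, 2009; December 27, 2009

All Sundays; the gaps (28, 35, 28) vary with month length.
This is the last Sunday of each month.
October 2009 ends with Sunday October 25, 2009.
November 2009 ends with Sunday November 29, 2009.
December 2009 ends with Sunday December 27, 2009.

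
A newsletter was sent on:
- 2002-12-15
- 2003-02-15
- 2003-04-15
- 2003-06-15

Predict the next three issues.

Gaps: 62, 59, 61 days — not constant. Every event is on the 15th of the month.
Pattern: the 15th of every 2 months.
August 2003: 2003-08-15.
October 2003: 2003-10-15.
December 2003: 2003-12-15.

2003-08-15, 2003-10-15, 2003-12-15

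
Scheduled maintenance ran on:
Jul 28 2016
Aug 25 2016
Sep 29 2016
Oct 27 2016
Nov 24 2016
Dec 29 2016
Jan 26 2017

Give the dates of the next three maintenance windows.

Every date is a Thursday; gaps 28, 35, 28, 28, 35, 28 days.
Each is the last Thursday of its month (at least one falls on the 29th or later, ruling out '4th Thursday').
February 2017 ends with Thursday Feb 23 2017.
Last Thursday of March 2017: Mar 30 2017.
Last Thursday of April 2017: Apr 27 2017.

Feb 23 2017, Mar 30 2017, Apr 27 2017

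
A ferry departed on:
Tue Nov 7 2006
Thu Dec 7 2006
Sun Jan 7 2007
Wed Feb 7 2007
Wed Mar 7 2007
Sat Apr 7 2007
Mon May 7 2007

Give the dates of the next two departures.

The day-of-month is always 7 (30, 31, 31, 28, 31, 30 days between events).
So this recurs on the 7th of each month.
Next: June 2007 → Thu Jun 7 2007.
July 2007: Sat Jul 7 2007.

Thu Jun 7 2007, Sat Jul 7 2007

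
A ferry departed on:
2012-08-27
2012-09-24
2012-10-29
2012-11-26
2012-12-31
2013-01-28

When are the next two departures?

2013-02-25, 2013-03-25

Every date is a Monday; gaps 28, 35, 28, 35, 28 days.
Each is the last Monday of its month (at least one falls on the 29th or later, ruling out '4th Monday').
Last Monday of February 2013: 2013-02-25.
Last Monday of March 2013: 2013-03-25.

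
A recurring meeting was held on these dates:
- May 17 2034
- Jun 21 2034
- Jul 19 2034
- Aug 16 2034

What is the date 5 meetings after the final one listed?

Jan 17 2035

These are Wednesdays at 28- or 35-day spacing (35, 28, 28).
The pattern: 3rd Wednesday of the month.
September 2034 — 3rd Wednesday is Sep 20 2034.
October 2034 — 3rd Wednesday is Oct 18 2034.
November 2034 — 3rd Wednesday is Nov 15 2034.
December 2034 — 3rd Wednesday is Dec 20 2034.
January 2035 — 3rd Wednesday is Jan 17 2035.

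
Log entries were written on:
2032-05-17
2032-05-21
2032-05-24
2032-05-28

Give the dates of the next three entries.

The gap pattern 4, 3, 4 repeats every 2 events.
These are the Mondays and Fridays of each week.
The following Monday is 2032-05-31.
Next Friday: 2032-06-04.
The following Monday is 2032-06-07.

2032-05-31, 2032-06-04, 2032-06-07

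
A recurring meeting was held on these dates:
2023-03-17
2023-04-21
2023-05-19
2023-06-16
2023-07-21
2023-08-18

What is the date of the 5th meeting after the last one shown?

All dates are Fridays, 35, 28, 28, 35, 28 days apart.
Specifically, the 3rd Friday of each month.
3rd Friday of September 2023: 2023-09-15.
3rd Friday of October 2023: 2023-10-20.
3rd Friday of November 2023: 2023-11-17.
December 2023 — 3rd Friday is 2023-12-15.
January 2024 — 3rd Friday is 2024-01-19.

2024-01-19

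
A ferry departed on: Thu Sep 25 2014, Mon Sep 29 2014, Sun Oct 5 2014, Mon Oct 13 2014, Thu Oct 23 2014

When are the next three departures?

Gaps: 4, 6, 8, 10 days — each gap is 2 larger than the previous one.
Next gap: 12 days. Thu Oct 23 2014 + 12 days = Tue Nov 4 2014.
Next gap: 14 days. Tue Nov 4 2014 + 14 days = Tue Nov 18 2014.
Next gap: 16 days. Tue Nov 18 2014 + 16 days = Thu Dec 4 2014.

Tue Nov 4 2014, Tue Nov 18 2014, Thu Dec 4 2014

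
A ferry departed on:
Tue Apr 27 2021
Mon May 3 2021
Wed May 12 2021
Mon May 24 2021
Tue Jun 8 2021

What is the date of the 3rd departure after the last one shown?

Intervals are 6, 9, 12, 15 days — an arithmetic progression with common difference 3.
Next gap: 18 days. Tue Jun 8 2021 + 18 days = Sat Jun 26 2021.
Next gap: 21 days. Sat Jun 26 2021 + 21 days = Sat Jul 17 2021.
Next gap: 24 days. Sat Jul 17 2021 + 24 days = Tue Aug 10 2021.

Tue Aug 10 2021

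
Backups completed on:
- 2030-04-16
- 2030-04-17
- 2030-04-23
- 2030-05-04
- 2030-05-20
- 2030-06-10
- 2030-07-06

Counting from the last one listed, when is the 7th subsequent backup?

The spacing grows by 5 each time: 1, 6, 11, 16, 21, 26 days.
Next gap: 31 days. 2030-07-06 + 31 days = 2030-08-06.
Next gap: 36 days. 2030-08-06 + 36 days = 2030-09-11.
Next gap: 41 days. 2030-09-11 + 41 days = 2030-10-22.
Next gap: 46 days. 2030-10-22 + 46 days = 2030-12-07.
Next gap: 51 days. 2030-12-07 + 51 days = 2031-01-27.
Next gap: 56 days. 2031-01-27 + 56 days = 2031-03-24.
Next gap: 61 days. 2031-03-24 + 61 days = 2031-05-24.

2031-05-24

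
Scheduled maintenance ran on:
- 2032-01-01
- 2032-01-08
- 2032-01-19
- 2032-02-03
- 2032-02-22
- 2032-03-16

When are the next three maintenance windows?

2032-04-12, 2032-05-13, 2032-06-17

Intervals are 7, 11, 15, 19, 23 days — an arithmetic progression with common difference 4.
Next gap: 27 days. 2032-03-16 + 27 days = 2032-04-12.
Next gap: 31 days. 2032-04-12 + 31 days = 2032-05-13.
Next gap: 35 days. 2032-05-13 + 35 days = 2032-06-17.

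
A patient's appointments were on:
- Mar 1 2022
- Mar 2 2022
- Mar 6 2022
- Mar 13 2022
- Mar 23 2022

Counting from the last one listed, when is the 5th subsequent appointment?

Jun 26 2022

Gaps: 1, 4, 7, 10 days — each gap is 3 larger than the previous one.
Next gap: 13 days. Mar 23 2022 + 13 days = Apr 5 2022.
Next gap: 16 days. Apr 5 2022 + 16 days = Apr 21 2022.
Next gap: 19 days. Apr 21 2022 + 19 days = May 10 2022.
Next gap: 22 days. May 10 2022 + 22 days = Jun 1 2022.
Next gap: 25 days. Jun 1 2022 + 25 days = Jun 26 2022.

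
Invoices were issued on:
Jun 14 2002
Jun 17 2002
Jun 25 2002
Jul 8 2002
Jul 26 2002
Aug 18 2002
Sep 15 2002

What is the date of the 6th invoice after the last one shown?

Jun 15 2003

Gaps: 3, 8, 13, 18, 23, 28 days — each gap is 5 larger than the previous one.
Next gap: 33 days. Sep 15 2002 + 33 days = Oct 18 2002.
Next gap: 38 days. Oct 18 2002 + 38 days = Nov 25 2002.
Next gap: 43 days. Nov 25 2002 + 43 days = Jan 7 2003.
Next gap: 48 days. Jan 7 2003 + 48 days = Feb 24 2003.
Next gap: 53 days. Feb 24 2003 + 53 days = Apr 18 2003.
Next gap: 58 days. Apr 18 2003 + 58 days = Jun 15 2003.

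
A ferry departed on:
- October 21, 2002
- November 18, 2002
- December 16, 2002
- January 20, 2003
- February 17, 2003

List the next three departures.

March 17, 2003; April 21, 2003; May 19, 2003

These are Mondays at 28- or 35-day spacing (28, 28, 35, 28).
The pattern: 3rd Monday of the month.
March 2003 — 3rd Monday is March 17, 2003.
3rd Monday of April 2003: April 21, 2003.
3rd Monday of May 2003: May 19, 2003.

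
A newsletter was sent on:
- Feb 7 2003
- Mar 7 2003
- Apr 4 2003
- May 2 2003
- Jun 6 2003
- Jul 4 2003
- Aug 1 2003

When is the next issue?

Sep 5 2003

These are Fridays at 28- or 35-day spacing (28, 28, 28, 35, 28, 28).
The pattern: 1st Friday of the month.
1st Friday of September 2003: Sep 5 2003.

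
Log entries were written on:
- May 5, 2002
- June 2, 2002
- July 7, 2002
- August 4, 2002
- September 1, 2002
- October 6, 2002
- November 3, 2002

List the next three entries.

These are Sundays at 28- or 35-day spacing (28, 35, 28, 28, 35, 28).
The pattern: 1st Sunday of the month.
December 2002 — 1st Sunday is December 1, 2002.
January 2003 — 1st Sunday is January 5, 2003.
February 2003 — 1st Sunday is February 2, 2003.

December 1, 2002; January 5, 2003; February 2, 2003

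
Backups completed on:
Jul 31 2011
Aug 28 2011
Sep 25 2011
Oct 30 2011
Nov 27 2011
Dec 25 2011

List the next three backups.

Every date is a Sunday; gaps 28, 28, 35, 28, 28 days.
Each is the last Sunday of its month (at least one falls on the 29th or later, ruling out '4th Sunday').
January 2012 ends with Sunday Jan 29 2012.
February 2012 ends with Sunday Feb 26 2012.
Last Sunday of March 2012: Mar 25 2012.

Jan 29 2012, Feb 26 2012, Mar 25 2012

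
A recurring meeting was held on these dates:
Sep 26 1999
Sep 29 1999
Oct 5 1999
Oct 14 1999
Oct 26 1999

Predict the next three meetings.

Nov 10 1999, Nov 28 1999, Dec 19 1999

Gaps: 3, 6, 9, 12 days — each gap is 3 larger than the previous one.
Next gap: 15 days. Oct 26 1999 + 15 days = Nov 10 1999.
Next gap: 18 days. Nov 10 1999 + 18 days = Nov 28 1999.
Next gap: 21 days. Nov 28 1999 + 21 days = Dec 19 1999.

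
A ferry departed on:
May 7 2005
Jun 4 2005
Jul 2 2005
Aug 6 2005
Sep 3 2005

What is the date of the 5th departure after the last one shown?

Feb 4 2006

These are Saturdays at 28- or 35-day spacing (28, 28, 35, 28).
The pattern: 1st Saturday of the month.
1st Saturday of October 2005: Oct 1 2005.
November 2005 — 1st Saturday is Nov 5 2005.
1st Saturday of December 2005: Dec 3 2005.
January 2006 — 1st Saturday is Jan 7 2006.
February 2006 — 1st Saturday is Feb 4 2006.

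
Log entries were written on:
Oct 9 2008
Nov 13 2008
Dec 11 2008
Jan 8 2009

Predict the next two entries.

Gaps: 35, 28, 28 days — a mix of 28 and 35. Every date is a Thursday.
Each is the 2nd Thursday of its month.
2nd Thursday of February 2009: Feb 12 2009.
March 2009 — 2nd Thursday is Mar 12 2009.

Feb 12 2009, Mar 12 2009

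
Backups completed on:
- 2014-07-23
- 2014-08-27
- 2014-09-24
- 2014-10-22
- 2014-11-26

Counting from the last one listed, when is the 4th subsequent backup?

Gaps: 35, 28, 28, 35 days — a mix of 28 and 35. Every date is a Wednesday.
Each is the 4th Wednesday of its month.
4th Wednesday of December 2014: 2014-12-24.
January 2015 — 4th Wednesday is 2015-01-28.
4th Wednesday of February 2015: 2015-02-25.
March 2015 — 4th Wednesday is 2015-03-25.

2015-03-25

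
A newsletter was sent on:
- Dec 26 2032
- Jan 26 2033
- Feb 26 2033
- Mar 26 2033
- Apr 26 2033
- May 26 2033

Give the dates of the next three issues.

Jun 26 2033, Jul 26 2033, Aug 26 2033

The day-of-month is always 26 (31, 31, 28, 31, 30 days between events).
So this recurs on the 26th of each month.
June 2033: Jun 26 2033.
Next: July 2033 → Jul 26 2033.
August 2033: Aug 26 2033.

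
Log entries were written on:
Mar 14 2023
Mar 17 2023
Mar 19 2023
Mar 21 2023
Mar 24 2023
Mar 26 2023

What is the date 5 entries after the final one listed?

Gaps: 3, 2, 2, 3, 2 days — not constant, but cyclic with period 3.
The events fall on every Tuesday, Friday and Sunday.
The following Tuesday is Mar 28 2023.
Next Friday: Mar 31 2023.
The following Sunday is Apr 2 2023.
The following Tuesday is Apr 4 2023.
The following Friday is Apr 7 2023.

Apr 7 2023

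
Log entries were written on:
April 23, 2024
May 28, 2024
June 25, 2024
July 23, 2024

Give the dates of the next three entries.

These are Tuesdays at 28- or 35-day spacing (35, 28, 28).
The pattern: 4th Tuesday of the month.
August 2024 — 4th Tuesday is August 27, 2024.
September 2024 — 4th Tuesday is September 24, 2024.
October 2024 — 4th Tuesday is October 22, 2024.

August 27, 2024; September 24, 2024; October 22, 2024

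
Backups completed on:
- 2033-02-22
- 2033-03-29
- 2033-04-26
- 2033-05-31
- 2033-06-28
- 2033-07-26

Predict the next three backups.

Every date is a Tuesday; gaps 35, 28, 35, 28, 28 days.
Each is the last Tuesday of its month (at least one falls on the 29th or later, ruling out '4th Tuesday').
Last Tuesday of August 2033: 2033-08-30.
Last Tuesday of September 2033: 2033-09-27.
October 2033 ends with Tuesday 2033-10-25.

2033-08-30, 2033-09-27, 2033-10-25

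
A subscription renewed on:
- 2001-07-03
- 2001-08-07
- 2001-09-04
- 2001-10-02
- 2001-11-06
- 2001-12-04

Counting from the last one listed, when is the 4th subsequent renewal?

2002-04-02

These are Tuesdays at 28- or 35-day spacing (35, 28, 28, 35, 28).
The pattern: 1st Tuesday of the month.
1st Tuesday of January 2002: 2002-01-01.
February 2002 — 1st Tuesday is 2002-02-05.
1st Tuesday of March 2002: 2002-03-05.
1st Tuesday of April 2002: 2002-04-02.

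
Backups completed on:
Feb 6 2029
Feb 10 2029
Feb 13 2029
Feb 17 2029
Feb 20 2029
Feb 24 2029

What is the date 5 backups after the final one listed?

Mar 13 2029

Gaps: 4, 3, 4, 3, 4 days — not constant, but cyclic with period 2.
The events fall on every Tuesday and Saturday.
The following Tuesday is Feb 27 2029.
The following Saturday is Mar 3 2029.
The following Tuesday is Mar 6 2029.
The following Saturday is Mar 10 2029.
Next Tuesday: Mar 13 2029.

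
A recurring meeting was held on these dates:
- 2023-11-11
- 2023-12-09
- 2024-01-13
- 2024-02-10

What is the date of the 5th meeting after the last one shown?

2024-07-13

Gaps: 28, 35, 28 days — a mix of 28 and 35. Every date is a Saturday.
Each is the 2nd Saturday of its month.
March 2024 — 2nd Saturday is 2024-03-09.
April 2024 — 2nd Saturday is 2024-04-13.
2nd Saturday of May 2024: 2024-05-11.
2nd Saturday of June 2024: 2024-06-08.
July 2024 — 2nd Saturday is 2024-07-13.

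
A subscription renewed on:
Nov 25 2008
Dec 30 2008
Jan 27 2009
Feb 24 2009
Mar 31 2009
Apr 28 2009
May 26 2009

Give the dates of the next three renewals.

Jun 30 2009, Jul 28 2009, Aug 25 2009

All Tuesdays; the gaps (35, 28, 28, 35, 28, 28) vary with month length.
This is the last Tuesday of each month.
June 2009 ends with Tuesday Jun 30 2009.
July 2009 ends with Tuesday Jul 28 2009.
Last Tuesday of August 2009: Aug 25 2009.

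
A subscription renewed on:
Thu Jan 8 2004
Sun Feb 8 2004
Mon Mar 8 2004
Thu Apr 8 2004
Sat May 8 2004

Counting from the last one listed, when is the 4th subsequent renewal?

Wed Sep 8 2004

Gaps: 31, 29, 31, 30 days — not constant. Every event is on the 8th of the month.
Pattern: the 8th of each month.
June 2004: Tue Jun 8 2004.
Next: July 2004 → Thu Jul 8 2004.
August 2004: Sun Aug 8 2004.
Next: September 2004 → Wed Sep 8 2004.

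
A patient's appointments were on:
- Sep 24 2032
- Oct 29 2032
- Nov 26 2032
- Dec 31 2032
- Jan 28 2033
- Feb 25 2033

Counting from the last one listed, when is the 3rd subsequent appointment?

May 27 2033

Every date is a Friday; gaps 35, 28, 35, 28, 28 days.
Each is the last Friday of its month (at least one falls on the 29th or later, ruling out '4th Friday').
Last Friday of March 2033: Mar 25 2033.
Last Friday of April 2033: Apr 29 2033.
Last Friday of May 2033: May 27 2033.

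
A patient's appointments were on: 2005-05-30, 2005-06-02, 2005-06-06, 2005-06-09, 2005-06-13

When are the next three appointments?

2005-06-16, 2005-06-20, 2005-06-23

The gap pattern 3, 4, 3, 4 repeats every 2 events.
These are the Mondays and Thursdays of each week.
The following Thursday is 2005-06-16.
Next Monday: 2005-06-20.
The following Thursday is 2005-06-23.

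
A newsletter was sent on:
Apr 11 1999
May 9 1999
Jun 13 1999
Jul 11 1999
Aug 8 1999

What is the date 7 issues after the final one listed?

Mar 12 2000

All dates are Sundays, 28, 35, 28, 28 days apart.
Specifically, the 2nd Sunday of each month.
September 1999 — 2nd Sunday is Sep 12 1999.
October 1999 — 2nd Sunday is Oct 10 1999.
2nd Sunday of November 1999: Nov 14 1999.
December 1999 — 2nd Sunday is Dec 12 1999.
2nd Sunday of January 2000: Jan 9 2000.
2nd Sunday of February 2000: Feb 13 2000.
2nd Sunday of March 2000: Mar 12 2000.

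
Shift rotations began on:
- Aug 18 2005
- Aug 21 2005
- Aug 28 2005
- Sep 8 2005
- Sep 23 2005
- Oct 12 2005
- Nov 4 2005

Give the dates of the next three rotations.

Intervals are 3, 7, 11, 15, 19, 23 days — an arithmetic progression with common difference 4.
Next gap: 27 days. Nov 4 2005 + 27 days = Dec 1 2005.
Next gap: 31 days. Dec 1 2005 + 31 days = Jan 1 2006.
Next gap: 35 days. Jan 1 2006 + 35 days = Feb 5 2006.

Dec 1 2005, Jan 1 2006, Feb 5 2006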